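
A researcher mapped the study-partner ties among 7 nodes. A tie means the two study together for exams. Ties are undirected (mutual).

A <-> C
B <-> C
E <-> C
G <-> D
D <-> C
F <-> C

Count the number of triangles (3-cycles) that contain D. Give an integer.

0

D's neighbors are C and G, but none of them are tied to each other, so no triangle contains D.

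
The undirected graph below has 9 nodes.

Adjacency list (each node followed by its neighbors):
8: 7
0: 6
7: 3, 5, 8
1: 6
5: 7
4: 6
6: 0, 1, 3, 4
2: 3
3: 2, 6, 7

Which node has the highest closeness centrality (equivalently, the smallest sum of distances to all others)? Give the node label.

3

Farness (sum of distances to all others) for each node — 0:21, 1:21, 2:20, 3:13, 4:21, 5:23, 6:14, 7:16, 8:23.
The smallest farness is 13, for 3, so 3 has the highest closeness.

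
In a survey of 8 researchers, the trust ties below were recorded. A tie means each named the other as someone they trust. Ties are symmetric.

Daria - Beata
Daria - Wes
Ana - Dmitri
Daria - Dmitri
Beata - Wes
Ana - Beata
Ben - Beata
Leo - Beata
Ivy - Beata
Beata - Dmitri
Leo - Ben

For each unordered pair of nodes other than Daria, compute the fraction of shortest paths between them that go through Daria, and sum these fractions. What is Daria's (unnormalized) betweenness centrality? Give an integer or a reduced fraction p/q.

1/2

Pairs whose geodesics pass through Daria — Dmitri–Wes: 1/2.
All other pairs contribute 0.
Summing the contributions gives betweenness(Daria) = 1/2.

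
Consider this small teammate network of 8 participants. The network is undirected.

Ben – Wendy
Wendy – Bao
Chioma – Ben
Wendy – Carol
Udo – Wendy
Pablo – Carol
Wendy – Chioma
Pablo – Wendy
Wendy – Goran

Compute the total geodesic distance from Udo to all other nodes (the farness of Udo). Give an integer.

Distances from Udo: Bao:2, Ben:2, Carol:2, Chioma:2, Goran:2, Pablo:2, Wendy:1.
Sum = 2 + 2 + 2 + 2 + 2 + 2 + 1 = 13.

13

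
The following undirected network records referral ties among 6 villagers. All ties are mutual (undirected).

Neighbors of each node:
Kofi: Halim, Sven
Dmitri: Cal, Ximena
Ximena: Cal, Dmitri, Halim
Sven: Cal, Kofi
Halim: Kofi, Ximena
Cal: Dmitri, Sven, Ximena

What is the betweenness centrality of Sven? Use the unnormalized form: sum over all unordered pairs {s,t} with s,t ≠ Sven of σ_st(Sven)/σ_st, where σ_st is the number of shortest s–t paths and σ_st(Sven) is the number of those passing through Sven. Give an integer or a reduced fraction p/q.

Pairs whose geodesics pass through Sven — Kofi–Cal: 1; Kofi–Dmitri: 1/2.
All other pairs contribute 0.
Summing the contributions gives betweenness(Sven) = 3/2.

3/2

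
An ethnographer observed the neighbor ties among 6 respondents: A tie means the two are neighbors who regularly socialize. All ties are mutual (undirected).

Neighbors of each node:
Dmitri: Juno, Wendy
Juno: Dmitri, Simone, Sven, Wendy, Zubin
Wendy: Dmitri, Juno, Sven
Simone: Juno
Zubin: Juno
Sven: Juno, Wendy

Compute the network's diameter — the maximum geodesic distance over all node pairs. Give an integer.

2

Eccentricity of each node (its greatest distance to any other): Dmitri:2, Juno:1, Simone:2, Sven:2, Wendy:2, Zubin:2.
The maximum eccentricity is 2, realized for instance by the pair Zubin–Dmitri via Zubin – Juno – Dmitri. So the diameter is 2.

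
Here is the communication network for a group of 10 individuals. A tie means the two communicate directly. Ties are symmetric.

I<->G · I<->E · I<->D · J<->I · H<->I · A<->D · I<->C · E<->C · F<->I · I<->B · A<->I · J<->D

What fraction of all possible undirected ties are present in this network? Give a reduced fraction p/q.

4/15

There are 12 edges and 10 nodes, so the maximum possible is C(10,2) = 45.
Density = 12/45 = 4/15.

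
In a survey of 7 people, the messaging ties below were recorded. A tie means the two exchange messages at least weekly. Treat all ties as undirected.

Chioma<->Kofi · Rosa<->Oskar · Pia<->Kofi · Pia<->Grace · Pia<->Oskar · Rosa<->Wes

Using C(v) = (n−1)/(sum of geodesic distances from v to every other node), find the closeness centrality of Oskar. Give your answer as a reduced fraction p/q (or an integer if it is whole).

Distances from Oskar: Chioma:3, Grace:2, Kofi:2, Pia:1, Rosa:1, Wes:2. Sum = 11.
n = 7, so closeness = 6/11.

6/11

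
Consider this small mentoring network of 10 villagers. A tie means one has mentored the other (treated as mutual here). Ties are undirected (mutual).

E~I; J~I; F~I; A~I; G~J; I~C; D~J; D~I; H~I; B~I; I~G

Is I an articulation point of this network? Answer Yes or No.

Removing I leaves {C} with no path to {F}, so the network splits into 7 components. I is a cut vertex.

Yes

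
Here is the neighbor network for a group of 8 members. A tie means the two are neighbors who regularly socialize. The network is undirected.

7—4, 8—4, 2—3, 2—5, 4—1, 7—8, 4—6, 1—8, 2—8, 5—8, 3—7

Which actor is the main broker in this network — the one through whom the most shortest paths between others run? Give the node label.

Unnormalized betweenness of each node: 1:0, 2:11/6, 3:1/2, 4:41/6, 5:0, 6:0, 7:19/6, 8:26/3.
8 has the largest value, 26/3, making it the main broker — the node through which the most shortest paths run.

8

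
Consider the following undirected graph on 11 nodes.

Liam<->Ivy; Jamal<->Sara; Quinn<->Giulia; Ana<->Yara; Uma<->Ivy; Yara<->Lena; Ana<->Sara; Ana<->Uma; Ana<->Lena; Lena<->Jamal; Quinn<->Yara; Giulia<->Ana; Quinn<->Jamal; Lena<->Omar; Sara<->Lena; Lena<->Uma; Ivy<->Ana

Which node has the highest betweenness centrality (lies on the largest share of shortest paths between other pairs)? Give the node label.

Ana

Unnormalized betweenness of each node: Ana:107/6, Giulia:7/4, Ivy:9, Jamal:9/4, Lena:43/3, Liam:0, Omar:0, Quinn:2, Sara:7/6, Uma:8/3, Yara:3.
Ana has the largest value, 107/6, making it the main broker — the node through which the most shortest paths run.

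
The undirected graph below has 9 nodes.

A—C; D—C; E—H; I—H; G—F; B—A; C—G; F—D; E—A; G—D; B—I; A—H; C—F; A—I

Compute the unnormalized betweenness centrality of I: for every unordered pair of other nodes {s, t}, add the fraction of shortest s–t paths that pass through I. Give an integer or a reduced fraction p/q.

Pairs whose geodesics pass through I — B–H: 1/2.
All other pairs contribute 0.
Summing the contributions gives betweenness(I) = 1/2.

1/2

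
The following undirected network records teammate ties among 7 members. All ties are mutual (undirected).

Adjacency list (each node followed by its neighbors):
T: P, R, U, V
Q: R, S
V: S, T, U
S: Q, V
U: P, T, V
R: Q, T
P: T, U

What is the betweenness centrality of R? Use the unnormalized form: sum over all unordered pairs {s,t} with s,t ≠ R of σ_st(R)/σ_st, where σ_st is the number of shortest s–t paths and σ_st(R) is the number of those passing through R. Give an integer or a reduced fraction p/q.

Pairs whose geodesics pass through R — T–Q: 1; P–Q: 1; U–Q: 1/2.
All other pairs contribute 0.
Summing the contributions gives betweenness(R) = 5/2.

5/2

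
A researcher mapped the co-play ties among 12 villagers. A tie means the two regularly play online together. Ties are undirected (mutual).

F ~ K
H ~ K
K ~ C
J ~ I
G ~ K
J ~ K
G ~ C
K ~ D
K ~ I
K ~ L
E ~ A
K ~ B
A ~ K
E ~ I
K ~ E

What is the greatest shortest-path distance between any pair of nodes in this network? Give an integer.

2

Eccentricity of each node (its greatest distance to any other): A:2, B:2, C:2, D:2, E:2, F:2, G:2, H:2, I:2, J:2, K:1, L:2.
The maximum eccentricity is 2, realized for instance by the pair E–B via E – K – B. So the diameter is 2.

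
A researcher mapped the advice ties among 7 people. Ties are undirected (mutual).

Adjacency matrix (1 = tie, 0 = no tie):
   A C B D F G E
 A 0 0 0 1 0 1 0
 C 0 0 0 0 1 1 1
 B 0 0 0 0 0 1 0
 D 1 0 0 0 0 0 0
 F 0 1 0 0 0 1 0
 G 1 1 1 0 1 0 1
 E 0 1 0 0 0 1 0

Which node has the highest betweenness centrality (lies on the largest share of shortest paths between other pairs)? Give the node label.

G

Unnormalized betweenness of each node: A:5, B:0, C:1/2, D:0, E:0, F:0, G:23/2.
G has the largest value, 23/2, making it the main broker — the node through which the most shortest paths run.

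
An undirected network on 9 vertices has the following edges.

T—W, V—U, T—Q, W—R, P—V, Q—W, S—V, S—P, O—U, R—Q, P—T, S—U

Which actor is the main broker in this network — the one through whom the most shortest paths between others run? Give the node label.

Unnormalized betweenness of each node: O:0, P:16, Q:3, R:0, S:5, T:15, U:7, V:5, W:3.
P has the largest value, 16, making it the main broker — the node through which the most shortest paths run.

P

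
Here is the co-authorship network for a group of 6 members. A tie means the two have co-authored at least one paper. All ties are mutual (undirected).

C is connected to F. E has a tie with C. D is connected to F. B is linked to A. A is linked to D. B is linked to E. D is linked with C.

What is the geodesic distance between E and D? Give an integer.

One shortest route is E – C – D, which uses 2 edges, and E and D are not directly tied, so nothing shorter exists. So d(E,D) = 2.

2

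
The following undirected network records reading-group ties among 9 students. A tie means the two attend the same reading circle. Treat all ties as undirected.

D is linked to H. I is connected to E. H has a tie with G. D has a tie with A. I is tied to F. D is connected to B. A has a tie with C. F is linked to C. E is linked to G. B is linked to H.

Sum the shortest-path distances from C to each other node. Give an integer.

19

Distances from C: A:1, B:3, D:2, E:3, F:1, G:4, H:3, I:2.
Sum = 1 + 3 + 2 + 3 + 1 + 4 + 3 + 2 = 19.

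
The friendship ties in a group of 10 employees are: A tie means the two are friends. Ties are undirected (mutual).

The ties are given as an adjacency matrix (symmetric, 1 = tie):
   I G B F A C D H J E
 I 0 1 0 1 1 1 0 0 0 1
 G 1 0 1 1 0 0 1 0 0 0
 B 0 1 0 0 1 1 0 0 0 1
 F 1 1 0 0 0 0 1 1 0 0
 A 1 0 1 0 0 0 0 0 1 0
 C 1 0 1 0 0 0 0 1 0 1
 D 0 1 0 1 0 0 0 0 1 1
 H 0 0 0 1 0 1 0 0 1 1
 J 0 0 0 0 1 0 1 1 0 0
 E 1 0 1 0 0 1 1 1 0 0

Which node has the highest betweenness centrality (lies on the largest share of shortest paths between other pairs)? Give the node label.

I

Unnormalized betweenness of each node: A:9/4, B:7/3, C:13/12, D:8/3, E:13/4, F:2, G:25/12, H:17/6, I:25/6, J:7/3.
I has the largest value, 25/6, making it the main broker — the node through which the most shortest paths run.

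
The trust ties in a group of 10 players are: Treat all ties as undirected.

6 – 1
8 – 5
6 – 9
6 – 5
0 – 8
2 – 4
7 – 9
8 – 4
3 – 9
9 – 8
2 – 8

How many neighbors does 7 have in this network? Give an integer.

1

7 is directly tied to 9. That is 1 neighbor, so the degree of 7 is 1.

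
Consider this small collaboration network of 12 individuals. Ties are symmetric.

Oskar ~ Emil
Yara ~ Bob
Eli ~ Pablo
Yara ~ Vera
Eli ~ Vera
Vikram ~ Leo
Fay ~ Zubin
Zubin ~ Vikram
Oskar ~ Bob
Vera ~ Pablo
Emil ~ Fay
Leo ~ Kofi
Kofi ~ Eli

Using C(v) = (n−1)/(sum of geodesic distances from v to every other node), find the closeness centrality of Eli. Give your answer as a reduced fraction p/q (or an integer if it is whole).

Distances from Eli: Bob:3, Emil:5, Fay:5, Kofi:1, Leo:2, Oskar:4, Pablo:1, Vera:1, Vikram:3, Yara:2, Zubin:4. Sum = 31.
n = 12, so closeness = 11/31.

11/31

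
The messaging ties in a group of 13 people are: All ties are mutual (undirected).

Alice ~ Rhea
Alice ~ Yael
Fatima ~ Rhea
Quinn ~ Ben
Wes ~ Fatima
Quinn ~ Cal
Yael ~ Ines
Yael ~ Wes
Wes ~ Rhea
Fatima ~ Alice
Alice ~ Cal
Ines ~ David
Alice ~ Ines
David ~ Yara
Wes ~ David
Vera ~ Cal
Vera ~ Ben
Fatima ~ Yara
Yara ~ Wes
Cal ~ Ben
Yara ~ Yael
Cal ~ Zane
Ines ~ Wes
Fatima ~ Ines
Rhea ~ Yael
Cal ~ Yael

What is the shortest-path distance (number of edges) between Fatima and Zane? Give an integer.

3

One shortest route is Fatima – Alice – Cal – Zane, which uses 3 edges, and at distance 2 from Fatima we only reach {Cal, David, Yael}, which does not include Zane. So d(Fatima,Zane) = 3.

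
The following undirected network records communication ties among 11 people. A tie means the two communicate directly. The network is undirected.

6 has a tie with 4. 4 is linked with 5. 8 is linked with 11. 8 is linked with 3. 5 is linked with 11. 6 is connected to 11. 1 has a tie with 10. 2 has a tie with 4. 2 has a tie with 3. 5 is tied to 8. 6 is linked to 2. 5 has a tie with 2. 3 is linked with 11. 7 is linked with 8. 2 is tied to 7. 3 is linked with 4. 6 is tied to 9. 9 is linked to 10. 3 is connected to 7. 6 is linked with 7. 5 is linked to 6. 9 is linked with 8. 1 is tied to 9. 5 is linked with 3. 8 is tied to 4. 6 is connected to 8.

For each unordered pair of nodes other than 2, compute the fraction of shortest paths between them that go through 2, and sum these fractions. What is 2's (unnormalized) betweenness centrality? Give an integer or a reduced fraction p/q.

2/3

Pairs whose geodesics pass through 2 — 7–5: 1/4; 7–4: 1/4; 3–6: 1/6.
All other pairs contribute 0.
Summing the contributions gives betweenness(2) = 2/3.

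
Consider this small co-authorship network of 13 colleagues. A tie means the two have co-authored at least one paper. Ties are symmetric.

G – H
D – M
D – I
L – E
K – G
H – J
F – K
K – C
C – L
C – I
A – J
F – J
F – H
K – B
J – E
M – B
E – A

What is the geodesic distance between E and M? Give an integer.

5

One shortest route is E – L – C – I – D – M, which uses 5 edges, and at distance 4 from E we only reach {B, D}, which does not include M. So d(E,M) = 5.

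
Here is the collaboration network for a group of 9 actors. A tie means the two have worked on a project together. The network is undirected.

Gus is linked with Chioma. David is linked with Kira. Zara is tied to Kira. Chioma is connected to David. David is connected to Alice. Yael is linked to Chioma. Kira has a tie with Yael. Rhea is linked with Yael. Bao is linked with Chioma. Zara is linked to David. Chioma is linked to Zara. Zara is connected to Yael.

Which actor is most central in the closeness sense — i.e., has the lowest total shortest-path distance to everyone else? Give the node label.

Farness (sum of distances to all others) for each node — Alice:20, Bao:18, Chioma:11, David:13, Gus:18, Kira:15, Rhea:20, Yael:13, Zara:12.
The smallest farness is 11, for Chioma, so Chioma has the highest closeness.

Chioma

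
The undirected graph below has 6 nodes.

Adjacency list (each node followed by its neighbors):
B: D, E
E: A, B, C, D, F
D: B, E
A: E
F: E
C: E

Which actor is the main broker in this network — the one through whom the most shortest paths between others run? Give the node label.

E

Unnormalized betweenness of each node: A:0, B:0, C:0, D:0, E:9, F:0.
E has the largest value, 9, making it the main broker — the node through which the most shortest paths run.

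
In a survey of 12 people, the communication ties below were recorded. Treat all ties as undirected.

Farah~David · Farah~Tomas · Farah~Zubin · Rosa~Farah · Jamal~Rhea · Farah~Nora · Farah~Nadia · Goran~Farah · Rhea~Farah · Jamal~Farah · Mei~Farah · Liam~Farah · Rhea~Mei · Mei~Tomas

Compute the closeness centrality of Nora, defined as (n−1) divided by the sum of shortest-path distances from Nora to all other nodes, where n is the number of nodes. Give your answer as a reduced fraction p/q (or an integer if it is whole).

Distances from Nora: David:2, Farah:1, Goran:2, Jamal:2, Liam:2, Mei:2, Nadia:2, Rhea:2, Rosa:2, Tomas:2, Zubin:2. Sum = 21.
n = 12, so closeness = 11/21.

11/21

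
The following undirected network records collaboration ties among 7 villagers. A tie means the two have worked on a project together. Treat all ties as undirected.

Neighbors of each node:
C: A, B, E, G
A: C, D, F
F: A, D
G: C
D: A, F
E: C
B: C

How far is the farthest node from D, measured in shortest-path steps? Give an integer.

Distances from D: A:1, B:3, C:2, E:3, F:1, G:3.
The largest is 3 (to G, B, and E), so the eccentricity of D is 3.

3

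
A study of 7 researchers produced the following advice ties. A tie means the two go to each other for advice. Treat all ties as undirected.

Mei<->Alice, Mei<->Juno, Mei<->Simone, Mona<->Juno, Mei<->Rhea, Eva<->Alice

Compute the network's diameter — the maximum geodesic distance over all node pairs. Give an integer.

Eccentricity of each node (its greatest distance to any other): Alice:3, Eva:4, Juno:3, Mei:2, Mona:4, Rhea:3, Simone:3.
The maximum eccentricity is 4, realized for instance by the pair Eva–Mona via Eva – Alice – Mei – Juno – Mona. So the diameter is 4.

4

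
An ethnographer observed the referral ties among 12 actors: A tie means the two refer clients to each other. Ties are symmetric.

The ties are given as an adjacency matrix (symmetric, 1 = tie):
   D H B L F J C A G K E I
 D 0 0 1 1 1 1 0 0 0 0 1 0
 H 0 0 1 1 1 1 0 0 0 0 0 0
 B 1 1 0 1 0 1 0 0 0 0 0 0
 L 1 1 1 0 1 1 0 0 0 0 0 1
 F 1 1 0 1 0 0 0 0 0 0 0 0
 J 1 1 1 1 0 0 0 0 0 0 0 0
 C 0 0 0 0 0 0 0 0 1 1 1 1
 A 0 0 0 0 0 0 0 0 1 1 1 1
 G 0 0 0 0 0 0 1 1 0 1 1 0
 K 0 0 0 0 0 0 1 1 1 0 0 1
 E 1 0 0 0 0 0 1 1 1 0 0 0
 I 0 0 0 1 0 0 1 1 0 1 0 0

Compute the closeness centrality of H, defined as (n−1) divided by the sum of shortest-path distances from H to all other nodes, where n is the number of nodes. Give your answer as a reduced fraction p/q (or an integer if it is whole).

Distances from H: A:3, B:1, C:3, D:2, E:3, F:1, G:4, I:2, J:1, K:3, L:1. Sum = 24.
n = 12, so closeness = 11/24.

11/24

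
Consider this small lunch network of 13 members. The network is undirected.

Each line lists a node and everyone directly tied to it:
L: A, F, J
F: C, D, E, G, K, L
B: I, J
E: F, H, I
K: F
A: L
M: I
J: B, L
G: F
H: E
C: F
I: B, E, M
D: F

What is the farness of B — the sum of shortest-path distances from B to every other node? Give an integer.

33

Distances from B: A:3, C:4, D:4, E:2, F:3, G:4, H:3, I:1, J:1, K:4, L:2, M:2.
Sum = 3 + 4 + 4 + 2 + 3 + 4 + 3 + 1 + 1 + 4 + 2 + 2 = 33.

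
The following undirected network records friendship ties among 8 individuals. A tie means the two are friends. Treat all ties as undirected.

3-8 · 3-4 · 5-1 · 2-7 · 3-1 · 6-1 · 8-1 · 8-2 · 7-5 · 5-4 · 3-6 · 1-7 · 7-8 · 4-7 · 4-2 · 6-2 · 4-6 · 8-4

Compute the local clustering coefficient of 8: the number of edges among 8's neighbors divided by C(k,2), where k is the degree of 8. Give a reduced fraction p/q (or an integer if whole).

8's neighbors: 1, 2, 3, 4, and 7 (k = 5).
Possible neighbor pairs: C(5,2) = 10. Edges among them: 1–3, 1–7, 2–4, 2–7, 3–4, 4–7 → e = 6.
Clustering(8) = 6/10 = 3/5.

3/5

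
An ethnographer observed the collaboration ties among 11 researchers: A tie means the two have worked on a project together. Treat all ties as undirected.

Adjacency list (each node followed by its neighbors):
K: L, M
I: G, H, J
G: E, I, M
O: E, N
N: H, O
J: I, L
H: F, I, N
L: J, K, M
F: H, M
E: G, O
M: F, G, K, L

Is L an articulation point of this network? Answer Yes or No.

No

Even without L, every remaining node can still reach every other (the residual graph is connected), so L is not a cut vertex.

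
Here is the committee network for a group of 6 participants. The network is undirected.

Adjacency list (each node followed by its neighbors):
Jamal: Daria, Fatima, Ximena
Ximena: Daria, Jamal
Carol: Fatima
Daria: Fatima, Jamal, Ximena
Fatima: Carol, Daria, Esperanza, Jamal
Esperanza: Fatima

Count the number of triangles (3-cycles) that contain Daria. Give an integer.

Daria's neighbors: Fatima, Jamal, and Ximena.
Neighbor pairs that are themselves tied: Daria–Fatima–Jamal; Daria–Jamal–Ximena. Each forms one triangle with Daria, for 2 in total.

2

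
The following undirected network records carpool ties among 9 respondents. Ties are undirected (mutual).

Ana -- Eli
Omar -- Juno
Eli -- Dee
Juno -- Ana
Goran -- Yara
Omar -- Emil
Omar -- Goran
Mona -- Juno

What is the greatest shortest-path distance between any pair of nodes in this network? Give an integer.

Eccentricity of each node (its greatest distance to any other): Ana:4, Dee:6, Eli:5, Emil:5, Goran:5, Juno:3, Mona:4, Omar:4, Yara:6.
The maximum eccentricity is 6, realized for instance by the pair Dee–Yara via Dee – Eli – Ana – Juno – Omar – Goran – Yara. So the diameter is 6.

6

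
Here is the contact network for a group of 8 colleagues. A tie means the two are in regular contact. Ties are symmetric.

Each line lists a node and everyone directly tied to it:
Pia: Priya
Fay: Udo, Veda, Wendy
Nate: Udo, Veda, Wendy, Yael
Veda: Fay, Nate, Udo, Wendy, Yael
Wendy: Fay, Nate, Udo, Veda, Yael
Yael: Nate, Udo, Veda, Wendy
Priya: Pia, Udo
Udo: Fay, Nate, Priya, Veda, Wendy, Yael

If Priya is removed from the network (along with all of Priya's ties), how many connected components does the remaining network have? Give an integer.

Without Priya, the remaining ties split the others into: {Fay, Nate, Udo, Veda, Wendy, Yael}; {Pia}.
That's 2 separate components.

2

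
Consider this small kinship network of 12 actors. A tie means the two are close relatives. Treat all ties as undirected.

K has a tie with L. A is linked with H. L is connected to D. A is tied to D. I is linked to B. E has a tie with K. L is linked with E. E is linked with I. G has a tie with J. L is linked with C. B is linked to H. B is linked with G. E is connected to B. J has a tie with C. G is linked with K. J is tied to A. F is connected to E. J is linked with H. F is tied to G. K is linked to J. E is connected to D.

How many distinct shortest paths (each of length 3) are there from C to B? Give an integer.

The shortest distance is 3. The length-3 paths are: C–J–H–B; C–J–G–B; C–L–E–B.
That gives 3 distinct shortest paths.

3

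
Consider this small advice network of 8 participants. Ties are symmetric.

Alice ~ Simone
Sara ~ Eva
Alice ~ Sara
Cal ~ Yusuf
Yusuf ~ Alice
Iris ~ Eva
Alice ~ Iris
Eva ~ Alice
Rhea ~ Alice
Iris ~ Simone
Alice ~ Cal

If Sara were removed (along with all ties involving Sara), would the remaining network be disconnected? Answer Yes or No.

No

Even without Sara, every remaining node can still reach every other (the residual graph is connected), so Sara is not a cut vertex.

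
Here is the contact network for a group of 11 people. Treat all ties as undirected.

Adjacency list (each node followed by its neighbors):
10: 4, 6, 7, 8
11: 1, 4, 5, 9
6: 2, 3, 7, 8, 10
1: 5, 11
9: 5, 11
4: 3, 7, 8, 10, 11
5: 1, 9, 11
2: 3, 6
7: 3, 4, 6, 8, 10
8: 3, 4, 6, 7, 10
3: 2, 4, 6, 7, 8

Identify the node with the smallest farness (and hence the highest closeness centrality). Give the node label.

Farness (sum of distances to all others) for each node — 1:26, 2:25, 3:18, 4:15, 5:25, 6:22, 7:18, 8:18, 9:26, 10:19, 11:18.
The smallest farness is 15, for 4, so 4 has the highest closeness.

4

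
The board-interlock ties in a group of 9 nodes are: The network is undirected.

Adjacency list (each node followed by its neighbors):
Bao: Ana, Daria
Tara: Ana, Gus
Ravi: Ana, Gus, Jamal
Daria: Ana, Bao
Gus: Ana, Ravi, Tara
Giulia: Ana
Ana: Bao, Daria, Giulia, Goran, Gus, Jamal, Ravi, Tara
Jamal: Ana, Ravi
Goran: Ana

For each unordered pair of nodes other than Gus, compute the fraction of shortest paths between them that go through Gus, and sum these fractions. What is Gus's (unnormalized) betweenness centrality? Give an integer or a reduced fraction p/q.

1/2

Pairs whose geodesics pass through Gus — Tara–Ravi: 1/2.
All other pairs contribute 0.
Summing the contributions gives betweenness(Gus) = 1/2.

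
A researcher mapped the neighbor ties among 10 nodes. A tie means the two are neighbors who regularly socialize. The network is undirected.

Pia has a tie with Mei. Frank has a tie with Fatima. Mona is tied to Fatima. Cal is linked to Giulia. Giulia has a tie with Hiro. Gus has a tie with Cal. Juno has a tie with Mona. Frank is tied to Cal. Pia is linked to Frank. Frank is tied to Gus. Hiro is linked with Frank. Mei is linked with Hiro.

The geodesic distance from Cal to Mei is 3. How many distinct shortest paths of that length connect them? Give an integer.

The shortest distance is 3. The length-3 paths are: Cal–Frank–Hiro–Mei; Cal–Giulia–Hiro–Mei; Cal–Frank–Pia–Mei.
That gives 3 distinct shortest paths.

3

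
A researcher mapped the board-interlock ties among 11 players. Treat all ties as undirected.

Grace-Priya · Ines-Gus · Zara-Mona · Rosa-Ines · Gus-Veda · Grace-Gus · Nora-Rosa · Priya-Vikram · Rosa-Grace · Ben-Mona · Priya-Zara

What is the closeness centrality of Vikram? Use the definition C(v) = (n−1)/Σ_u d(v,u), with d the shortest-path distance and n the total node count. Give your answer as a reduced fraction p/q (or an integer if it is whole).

1/3

Distances from Vikram: Ben:4, Grace:2, Gus:3, Ines:4, Mona:3, Nora:4, Priya:1, Rosa:3, Veda:4, Zara:2. Sum = 30.
n = 11, so closeness = 10/30 = 1/3.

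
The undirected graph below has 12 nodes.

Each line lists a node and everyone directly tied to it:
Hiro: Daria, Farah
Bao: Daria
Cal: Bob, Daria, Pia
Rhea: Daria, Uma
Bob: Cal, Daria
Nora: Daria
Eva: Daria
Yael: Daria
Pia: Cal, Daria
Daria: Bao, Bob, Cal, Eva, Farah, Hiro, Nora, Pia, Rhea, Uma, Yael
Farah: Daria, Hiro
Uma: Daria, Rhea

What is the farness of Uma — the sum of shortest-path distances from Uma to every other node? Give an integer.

20

Distances from Uma: Bao:2, Bob:2, Cal:2, Daria:1, Eva:2, Farah:2, Hiro:2, Nora:2, Pia:2, Rhea:1, Yael:2.
Sum = 2 + 2 + 2 + 1 + 2 + 2 + 2 + 2 + 2 + 1 + 2 = 20.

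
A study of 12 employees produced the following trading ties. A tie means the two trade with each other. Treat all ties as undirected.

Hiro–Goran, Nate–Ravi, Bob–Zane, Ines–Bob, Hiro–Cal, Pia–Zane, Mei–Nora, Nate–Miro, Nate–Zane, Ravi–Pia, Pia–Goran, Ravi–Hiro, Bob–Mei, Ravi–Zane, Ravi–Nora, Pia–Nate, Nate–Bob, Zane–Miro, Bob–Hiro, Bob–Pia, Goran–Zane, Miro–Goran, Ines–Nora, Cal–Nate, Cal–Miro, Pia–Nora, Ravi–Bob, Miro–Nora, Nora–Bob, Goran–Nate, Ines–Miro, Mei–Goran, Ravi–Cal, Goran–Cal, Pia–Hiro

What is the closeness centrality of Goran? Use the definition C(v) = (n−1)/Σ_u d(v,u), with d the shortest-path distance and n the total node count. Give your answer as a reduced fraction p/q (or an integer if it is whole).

11/15

Distances from Goran: Bob:2, Cal:1, Hiro:1, Ines:2, Mei:1, Miro:1, Nate:1, Nora:2, Pia:1, Ravi:2, Zane:1. Sum = 15.
n = 12, so closeness = 11/15.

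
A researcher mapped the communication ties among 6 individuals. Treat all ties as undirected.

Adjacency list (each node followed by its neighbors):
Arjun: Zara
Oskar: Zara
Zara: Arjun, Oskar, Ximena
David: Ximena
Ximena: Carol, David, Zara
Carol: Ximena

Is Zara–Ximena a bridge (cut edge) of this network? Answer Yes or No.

Yes

Without the Zara–Ximena edge there is no alternate route between Zara and Ximena, so the network disconnects. It is a bridge.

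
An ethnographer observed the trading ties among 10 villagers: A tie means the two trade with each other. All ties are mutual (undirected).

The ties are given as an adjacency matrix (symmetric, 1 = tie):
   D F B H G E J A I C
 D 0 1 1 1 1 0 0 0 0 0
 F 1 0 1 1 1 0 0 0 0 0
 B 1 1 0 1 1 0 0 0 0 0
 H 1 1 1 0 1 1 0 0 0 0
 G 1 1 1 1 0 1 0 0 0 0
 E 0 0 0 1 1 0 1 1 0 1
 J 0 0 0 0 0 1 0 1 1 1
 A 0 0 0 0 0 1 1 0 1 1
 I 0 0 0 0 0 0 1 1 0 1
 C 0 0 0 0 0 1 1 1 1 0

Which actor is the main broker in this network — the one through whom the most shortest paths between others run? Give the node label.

E

Unnormalized betweenness of each node: A:2, B:0, C:2, D:0, E:20, F:0, G:15/2, H:15/2, I:0, J:2.
E has the largest value, 20, making it the main broker — the node through which the most shortest paths run.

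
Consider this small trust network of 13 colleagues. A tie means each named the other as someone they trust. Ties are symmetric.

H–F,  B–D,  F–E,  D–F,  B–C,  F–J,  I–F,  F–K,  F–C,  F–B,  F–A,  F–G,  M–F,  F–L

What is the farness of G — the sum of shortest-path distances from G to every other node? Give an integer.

23

Distances from G: A:2, B:2, C:2, D:2, E:2, F:1, H:2, I:2, J:2, K:2, L:2, M:2.
Sum = 2 + 2 + 2 + 2 + 2 + 1 + 2 + 2 + 2 + 2 + 2 + 2 = 23.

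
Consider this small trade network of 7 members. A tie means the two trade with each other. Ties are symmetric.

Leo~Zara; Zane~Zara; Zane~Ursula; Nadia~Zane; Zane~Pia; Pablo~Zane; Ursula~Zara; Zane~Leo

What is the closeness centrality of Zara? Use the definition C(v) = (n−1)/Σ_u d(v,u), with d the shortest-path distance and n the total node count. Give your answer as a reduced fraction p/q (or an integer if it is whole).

Distances from Zara: Leo:1, Nadia:2, Pablo:2, Pia:2, Ursula:1, Zane:1. Sum = 9.
n = 7, so closeness = 6/9 = 2/3.

2/3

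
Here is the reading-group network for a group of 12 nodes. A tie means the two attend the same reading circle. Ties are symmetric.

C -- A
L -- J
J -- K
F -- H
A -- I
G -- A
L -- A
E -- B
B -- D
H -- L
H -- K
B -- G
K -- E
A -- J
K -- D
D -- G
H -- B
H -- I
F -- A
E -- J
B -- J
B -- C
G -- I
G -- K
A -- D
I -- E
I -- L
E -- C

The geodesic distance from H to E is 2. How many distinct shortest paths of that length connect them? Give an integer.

3

The shortest distance is 2. The length-2 paths are: H–B–E; H–I–E; H–K–E.
That gives 3 distinct shortest paths.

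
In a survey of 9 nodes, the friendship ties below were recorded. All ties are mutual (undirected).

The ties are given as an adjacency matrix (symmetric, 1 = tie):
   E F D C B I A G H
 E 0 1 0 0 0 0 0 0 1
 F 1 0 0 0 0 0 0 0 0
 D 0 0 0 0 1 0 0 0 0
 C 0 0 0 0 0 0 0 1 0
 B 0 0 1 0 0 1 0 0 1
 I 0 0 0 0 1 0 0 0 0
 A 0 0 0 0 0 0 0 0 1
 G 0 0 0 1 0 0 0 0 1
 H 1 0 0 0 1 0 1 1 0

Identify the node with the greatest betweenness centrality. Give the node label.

Unnormalized betweenness of each node: A:0, B:13, C:0, D:0, E:7, F:0, G:7, H:23, I:0.
H has the largest value, 23, making it the main broker — the node through which the most shortest paths run.

H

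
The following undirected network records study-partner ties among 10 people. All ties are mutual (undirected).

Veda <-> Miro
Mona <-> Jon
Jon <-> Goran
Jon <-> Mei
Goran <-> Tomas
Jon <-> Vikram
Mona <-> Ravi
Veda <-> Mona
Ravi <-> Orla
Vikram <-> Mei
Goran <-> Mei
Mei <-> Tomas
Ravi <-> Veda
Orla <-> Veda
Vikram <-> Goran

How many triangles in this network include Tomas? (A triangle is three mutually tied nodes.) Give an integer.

1

Tomas's neighbors: Goran and Mei.
Neighbor pairs that are themselves tied: Tomas–Goran–Mei. Each forms one triangle with Tomas, for 1 in total.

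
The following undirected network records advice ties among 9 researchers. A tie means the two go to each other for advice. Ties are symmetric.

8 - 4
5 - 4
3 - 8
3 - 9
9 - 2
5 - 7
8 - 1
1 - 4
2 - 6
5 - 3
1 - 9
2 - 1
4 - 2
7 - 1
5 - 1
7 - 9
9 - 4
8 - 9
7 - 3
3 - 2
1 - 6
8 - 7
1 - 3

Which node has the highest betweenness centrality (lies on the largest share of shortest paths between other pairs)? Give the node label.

Unnormalized betweenness of each node: 1:191/30, 2:17/10, 3:17/12, 4:13/12, 5:9/20, 6:0, 7:1/2, 8:9/20, 9:31/30.
1 has the largest value, 191/30, making it the main broker — the node through which the most shortest paths run.

1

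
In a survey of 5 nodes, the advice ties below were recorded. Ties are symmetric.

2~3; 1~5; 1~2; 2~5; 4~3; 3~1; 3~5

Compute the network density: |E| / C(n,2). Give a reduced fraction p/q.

7/10

There are 7 edges and 5 nodes, so the maximum possible is C(5,2) = 10.
Density = 7/10.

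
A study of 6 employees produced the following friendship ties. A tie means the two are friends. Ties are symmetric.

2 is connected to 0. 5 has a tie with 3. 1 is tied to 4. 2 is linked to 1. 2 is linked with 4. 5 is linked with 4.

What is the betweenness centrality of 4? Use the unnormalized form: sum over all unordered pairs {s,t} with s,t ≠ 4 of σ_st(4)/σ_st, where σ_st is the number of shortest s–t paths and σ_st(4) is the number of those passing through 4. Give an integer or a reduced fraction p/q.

Pairs whose geodesics pass through 4 — 3–1: 1; 3–0: 1; 3–2: 1; 5–1: 1; 5–0: 1; 5–2: 1.
All other pairs contribute 0.
Summing the contributions gives betweenness(4) = 6.

6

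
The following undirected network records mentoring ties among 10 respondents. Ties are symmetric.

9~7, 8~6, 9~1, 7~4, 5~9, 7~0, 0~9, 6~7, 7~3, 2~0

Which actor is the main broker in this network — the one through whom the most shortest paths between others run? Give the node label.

7

Unnormalized betweenness of each node: 0:8, 1:0, 2:0, 3:0, 4:0, 5:0, 6:8, 7:25, 8:0, 9:15.
7 has the largest value, 25, making it the main broker — the node through which the most shortest paths run.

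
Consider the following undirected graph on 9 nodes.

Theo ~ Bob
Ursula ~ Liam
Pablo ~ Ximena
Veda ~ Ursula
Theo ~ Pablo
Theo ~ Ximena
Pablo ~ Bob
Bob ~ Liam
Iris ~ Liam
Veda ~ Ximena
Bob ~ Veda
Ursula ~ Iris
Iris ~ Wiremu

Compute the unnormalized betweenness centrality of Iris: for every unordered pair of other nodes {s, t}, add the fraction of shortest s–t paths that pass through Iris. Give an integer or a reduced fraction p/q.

7

Pairs whose geodesics pass through Iris — Pablo–Wiremu: 1; Ximena–Wiremu: 1; Veda–Wiremu: 1; Bob–Wiremu: 1; Theo–Wiremu: 1; Wiremu–Ursula: 1; Wiremu–Liam: 1.
All other pairs contribute 0.
Summing the contributions gives betweenness(Iris) = 7.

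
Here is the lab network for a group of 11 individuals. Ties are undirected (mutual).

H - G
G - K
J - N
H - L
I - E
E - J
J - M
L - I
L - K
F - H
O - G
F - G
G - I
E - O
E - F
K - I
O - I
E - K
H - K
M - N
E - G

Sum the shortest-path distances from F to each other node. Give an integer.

Distances from F: E:1, G:1, H:1, I:2, J:2, K:2, L:2, M:3, N:3, O:2.
Sum = 1 + 1 + 1 + 2 + 2 + 2 + 2 + 3 + 3 + 2 = 19.

19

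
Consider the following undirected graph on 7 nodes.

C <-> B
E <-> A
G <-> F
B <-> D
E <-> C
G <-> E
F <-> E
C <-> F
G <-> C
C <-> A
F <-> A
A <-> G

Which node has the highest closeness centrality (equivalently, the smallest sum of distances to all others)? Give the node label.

C

Farness (sum of distances to all others) for each node — A:9, B:10, C:7, D:15, E:9, F:9, G:9.
The smallest farness is 7, for C, so C has the highest closeness.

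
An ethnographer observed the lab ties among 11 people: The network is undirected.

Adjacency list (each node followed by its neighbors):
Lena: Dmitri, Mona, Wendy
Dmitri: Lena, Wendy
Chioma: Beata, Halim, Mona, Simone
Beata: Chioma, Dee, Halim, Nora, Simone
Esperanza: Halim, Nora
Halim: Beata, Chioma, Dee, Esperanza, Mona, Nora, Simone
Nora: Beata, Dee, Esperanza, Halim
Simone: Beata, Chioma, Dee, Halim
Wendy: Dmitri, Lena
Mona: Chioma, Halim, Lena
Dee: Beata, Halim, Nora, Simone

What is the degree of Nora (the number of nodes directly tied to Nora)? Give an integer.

Nora is directly tied to Beata, Dee, Esperanza, and Halim. That is 4 neighbors, so the degree of Nora is 4.

4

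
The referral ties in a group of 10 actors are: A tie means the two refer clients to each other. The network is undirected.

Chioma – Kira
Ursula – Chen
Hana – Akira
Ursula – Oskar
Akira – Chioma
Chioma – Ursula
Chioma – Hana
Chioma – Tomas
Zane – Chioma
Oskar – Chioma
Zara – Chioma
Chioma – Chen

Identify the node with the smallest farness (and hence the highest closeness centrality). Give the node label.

Chioma

Farness (sum of distances to all others) for each node — Akira:16, Chen:16, Chioma:9, Hana:16, Kira:17, Oskar:16, Tomas:17, Ursula:15, Zane:17, Zara:17.
The smallest farness is 9, for Chioma, so Chioma has the highest closeness.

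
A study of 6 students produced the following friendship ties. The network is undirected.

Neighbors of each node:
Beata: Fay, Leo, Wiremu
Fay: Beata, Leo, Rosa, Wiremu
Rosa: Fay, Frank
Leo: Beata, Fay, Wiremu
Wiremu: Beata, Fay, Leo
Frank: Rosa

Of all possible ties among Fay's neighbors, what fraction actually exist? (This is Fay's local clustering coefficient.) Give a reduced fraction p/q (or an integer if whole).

Fay's neighbors: Beata, Leo, Rosa, and Wiremu (k = 4).
Possible neighbor pairs: C(4,2) = 6. Edges among them: Beata–Leo, Beata–Wiremu, Leo–Wiremu → e = 3.
Clustering(Fay) = 3/6 = 1/2.

1/2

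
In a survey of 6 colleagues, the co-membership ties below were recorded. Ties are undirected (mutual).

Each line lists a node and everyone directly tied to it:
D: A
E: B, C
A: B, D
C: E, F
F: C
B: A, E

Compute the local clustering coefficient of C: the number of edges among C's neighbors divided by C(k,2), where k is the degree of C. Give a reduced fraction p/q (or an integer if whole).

0

C's neighbors: E and F (k = 2).
Possible neighbor pairs: C(2,2) = 1. Edges among them: none → e = 0.
Clustering(C) = 0/1.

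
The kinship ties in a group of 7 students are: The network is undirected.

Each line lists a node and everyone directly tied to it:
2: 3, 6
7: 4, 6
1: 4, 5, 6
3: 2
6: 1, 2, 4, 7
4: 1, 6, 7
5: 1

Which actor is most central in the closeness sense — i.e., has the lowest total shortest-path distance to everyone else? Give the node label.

Farness (sum of distances to all others) for each node — 1:10, 2:11, 3:16, 4:10, 5:15, 6:8, 7:12.
The smallest farness is 8, for 6, so 6 has the highest closeness.

6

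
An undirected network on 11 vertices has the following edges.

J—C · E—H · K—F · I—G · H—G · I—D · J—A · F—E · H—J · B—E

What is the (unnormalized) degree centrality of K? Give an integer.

1

K is directly tied to F. That is 1 neighbor, so the degree of K is 1.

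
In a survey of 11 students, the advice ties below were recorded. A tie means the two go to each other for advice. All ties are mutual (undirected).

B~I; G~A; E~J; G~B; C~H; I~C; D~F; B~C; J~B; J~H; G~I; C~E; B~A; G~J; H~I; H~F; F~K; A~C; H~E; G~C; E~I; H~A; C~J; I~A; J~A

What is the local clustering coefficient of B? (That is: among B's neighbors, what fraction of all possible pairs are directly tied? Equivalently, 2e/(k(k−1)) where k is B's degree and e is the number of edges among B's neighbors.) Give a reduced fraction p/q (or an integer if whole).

9/10

B's neighbors: A, C, G, I, and J (k = 5).
Possible neighbor pairs: C(5,2) = 10. Edges among them: A–C, A–G, A–I, A–J, C–G, C–I, C–J, G–I, G–J → e = 9.
Clustering(B) = 9/10.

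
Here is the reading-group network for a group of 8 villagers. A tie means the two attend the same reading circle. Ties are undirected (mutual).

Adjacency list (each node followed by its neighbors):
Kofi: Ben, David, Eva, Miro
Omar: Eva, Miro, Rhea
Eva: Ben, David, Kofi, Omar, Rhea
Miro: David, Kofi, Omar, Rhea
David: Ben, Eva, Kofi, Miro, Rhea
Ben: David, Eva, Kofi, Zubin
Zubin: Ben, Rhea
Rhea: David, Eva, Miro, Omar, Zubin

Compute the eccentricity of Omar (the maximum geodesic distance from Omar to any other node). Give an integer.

Distances from Omar: Ben:2, David:2, Eva:1, Kofi:2, Miro:1, Rhea:1, Zubin:2.
The largest is 2 (to David, Kofi, Zubin, and Ben), so the eccentricity of Omar is 2.

2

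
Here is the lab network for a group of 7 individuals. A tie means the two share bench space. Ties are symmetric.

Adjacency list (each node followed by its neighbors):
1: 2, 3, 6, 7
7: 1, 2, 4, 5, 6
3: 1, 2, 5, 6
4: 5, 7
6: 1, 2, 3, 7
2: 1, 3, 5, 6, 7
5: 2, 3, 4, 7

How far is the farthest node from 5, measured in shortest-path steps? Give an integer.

2

Distances from 5: 1:2, 2:1, 3:1, 4:1, 6:2, 7:1.
The largest is 2 (to 1 and 6), so the eccentricity of 5 is 2.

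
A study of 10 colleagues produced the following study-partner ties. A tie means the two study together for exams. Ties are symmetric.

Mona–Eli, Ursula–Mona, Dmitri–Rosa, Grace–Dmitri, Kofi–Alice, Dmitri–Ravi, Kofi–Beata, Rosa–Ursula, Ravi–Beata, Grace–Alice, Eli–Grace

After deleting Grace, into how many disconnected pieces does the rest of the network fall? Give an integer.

1

Grace's neighbors (Alice, Dmitri, and Eli) remain reachable from one another through other ties, so the rest of the network stays in one piece.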